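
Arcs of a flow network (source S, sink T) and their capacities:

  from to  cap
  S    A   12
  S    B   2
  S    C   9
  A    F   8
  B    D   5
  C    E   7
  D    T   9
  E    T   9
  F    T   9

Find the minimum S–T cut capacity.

17

Augment S→A→F→T: bottleneck 8, flow now 8.
Augment S→B→D→T: bottleneck 2, flow now 10.
Augment S→C→E→T: bottleneck 7, flow now 17.
No augmenting path remains; maximum flow = 17.
By max-flow min-cut, the minimum cut capacity equals the max flow.
In the residual graph, reachable from S: {S, A, C}.
Min-cut edges: S→B (2), A→F (8), C→E (7); capacity 2 + 8 + 7 = 17.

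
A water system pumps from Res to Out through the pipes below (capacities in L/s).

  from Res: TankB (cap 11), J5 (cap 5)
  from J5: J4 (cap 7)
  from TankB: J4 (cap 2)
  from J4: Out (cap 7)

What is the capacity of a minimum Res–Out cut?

7

Augment Res→J5→J4→Out: bottleneck 5, flow now 5.
Augment Res→TankB→J4→Out: bottleneck 2, flow now 7.
No augmenting path remains; maximum flow = 7.
By max-flow min-cut, the minimum cut capacity equals the max flow.
In the residual graph, reachable from Res: {Res, TankB}.
Min-cut edges: Res→J5 (5), TankB→J4 (2); capacity 5 + 2 = 7.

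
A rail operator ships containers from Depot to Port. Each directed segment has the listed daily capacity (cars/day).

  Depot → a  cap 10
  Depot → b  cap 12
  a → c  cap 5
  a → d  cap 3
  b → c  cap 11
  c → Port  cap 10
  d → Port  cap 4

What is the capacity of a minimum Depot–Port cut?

Augment Depot→a→c→Port: bottleneck 5, flow now 5.
Augment Depot→a→d→Port: bottleneck 3, flow now 8.
Augment Depot→b→c→Port: bottleneck 5, flow now 13.
No augmenting path remains; maximum flow = 13.
By max-flow min-cut, the minimum cut capacity equals the max flow.
In the residual graph, reachable from Depot: {Depot, a, b, c}.
Min-cut edges: a→d (3), c→Port (10); capacity 3 + 10 = 13.

13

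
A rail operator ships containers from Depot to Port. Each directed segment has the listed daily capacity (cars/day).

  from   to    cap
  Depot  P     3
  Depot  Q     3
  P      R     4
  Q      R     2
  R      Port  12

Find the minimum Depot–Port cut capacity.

5

Augment Depot→P→R→Port: bottleneck 3, flow now 3.
Augment Depot→Q→R→Port: bottleneck 2, flow now 5.
No augmenting path remains; maximum flow = 5.
By max-flow min-cut, the minimum cut capacity equals the max flow.
In the residual graph, reachable from Depot: {Depot, Q}.
Min-cut edges: Depot→P (3), Q→R (2); capacity 3 + 2 = 5.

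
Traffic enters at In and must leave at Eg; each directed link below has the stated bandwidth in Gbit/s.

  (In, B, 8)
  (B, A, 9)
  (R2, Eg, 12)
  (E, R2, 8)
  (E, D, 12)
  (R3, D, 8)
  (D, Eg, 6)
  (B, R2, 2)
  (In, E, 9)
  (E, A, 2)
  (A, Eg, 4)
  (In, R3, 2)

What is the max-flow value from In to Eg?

Augment In→R3→D→Eg: bottleneck 2, flow now 2.
Augment In→B→R2→Eg: bottleneck 2, flow now 4.
Augment In→B→A→Eg: bottleneck 4, flow now 8.
Augment In→E→D→Eg: bottleneck 4, flow now 12.
Augment In→E→R2→Eg: bottleneck 5, flow now 17.
No augmenting path remains; maximum flow = 17.
In the residual graph, reachable from In: {In, B, A}.
Min-cut edges: In→R3 (2), In→E (9), B→R2 (2), A→Eg (4); capacity 2 + 9 + 2 + 4 = 17.
This cut is saturated, so no flow can exceed 17.

17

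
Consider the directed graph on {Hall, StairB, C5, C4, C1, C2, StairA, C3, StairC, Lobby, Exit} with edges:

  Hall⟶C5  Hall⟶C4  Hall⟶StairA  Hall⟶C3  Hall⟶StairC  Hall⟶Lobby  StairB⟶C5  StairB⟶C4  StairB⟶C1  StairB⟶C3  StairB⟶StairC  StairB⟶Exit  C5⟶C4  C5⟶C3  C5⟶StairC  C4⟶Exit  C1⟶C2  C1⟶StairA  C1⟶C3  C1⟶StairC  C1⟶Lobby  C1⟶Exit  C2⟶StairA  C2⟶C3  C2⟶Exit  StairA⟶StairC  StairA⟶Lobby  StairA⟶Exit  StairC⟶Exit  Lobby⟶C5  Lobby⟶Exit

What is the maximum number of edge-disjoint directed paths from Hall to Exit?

4

Assign every edge capacity 1; by Menger, the answer equals the max flow.
Path Hall→C4→Exit (+1); total 1.
Path Hall→StairA→Exit (+1); total 2.
Path Hall→StairC→Exit (+1); total 3.
Path Hall→Lobby→Exit (+1); total 4.
No residual Hall→Exit path; max flow = 4.
Certifying cut of size 4: {C4→Exit, Hall→Lobby, Hall→StairA, StairC→Exit}.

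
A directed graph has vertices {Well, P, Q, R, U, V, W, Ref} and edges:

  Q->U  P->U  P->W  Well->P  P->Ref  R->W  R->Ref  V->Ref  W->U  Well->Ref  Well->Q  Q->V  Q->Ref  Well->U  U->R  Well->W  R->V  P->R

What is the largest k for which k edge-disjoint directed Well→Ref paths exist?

4

Assign every edge capacity 1; by Menger, the answer equals the max flow.
Path Well→Ref (+1); total 1.
Path Well→P→Ref (+1); total 2.
Path Well→Q→Ref (+1); total 3.
Path Well→U→R→Ref (+1); total 4.
No residual Well→Ref path; max flow = 4.
Certifying cut of size 4: {U→R, Well→P, Well→Q, Well→Ref}.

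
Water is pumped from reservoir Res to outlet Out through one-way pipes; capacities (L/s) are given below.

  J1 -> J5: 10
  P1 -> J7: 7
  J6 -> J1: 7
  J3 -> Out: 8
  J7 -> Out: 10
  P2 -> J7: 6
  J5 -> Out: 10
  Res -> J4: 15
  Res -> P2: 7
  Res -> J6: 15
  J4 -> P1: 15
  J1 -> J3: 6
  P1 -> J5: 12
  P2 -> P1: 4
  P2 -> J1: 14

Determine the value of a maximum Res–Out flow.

26

Augment Res→P2→J7→Out: bottleneck 6, flow now 6.
Augment Res→J4→P1→J5→Out: bottleneck 10, flow now 16.
Augment Res→J4→P1→J7→Out: bottleneck 4, flow now 20.
Augment Res→P2→J1→J3→Out: bottleneck 1, flow now 21.
Augment Res→J6→J1→J3→Out: bottleneck 5, flow now 26.
No augmenting path remains; maximum flow = 26.
In the residual graph, reachable from Res: {Res, J4, P2, J6, J1, P1, J5, J7}.
Min-cut edges: J1→J3 (6), J5→Out (10), J7→Out (10); capacity 6 + 10 + 10 = 26.
This cut is saturated, so no flow can exceed 26.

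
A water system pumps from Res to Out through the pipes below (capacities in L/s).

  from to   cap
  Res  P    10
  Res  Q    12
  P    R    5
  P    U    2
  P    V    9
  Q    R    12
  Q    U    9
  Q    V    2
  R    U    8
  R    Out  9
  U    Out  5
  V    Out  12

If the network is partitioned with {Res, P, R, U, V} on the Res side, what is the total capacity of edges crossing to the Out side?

Edges leaving {Res, P, R, U, V}: Res→Q (12), R→Out (9), U→Out (5), V→Out (12).
Cut capacity = 12 + 9 + 5 + 12 = 38.

38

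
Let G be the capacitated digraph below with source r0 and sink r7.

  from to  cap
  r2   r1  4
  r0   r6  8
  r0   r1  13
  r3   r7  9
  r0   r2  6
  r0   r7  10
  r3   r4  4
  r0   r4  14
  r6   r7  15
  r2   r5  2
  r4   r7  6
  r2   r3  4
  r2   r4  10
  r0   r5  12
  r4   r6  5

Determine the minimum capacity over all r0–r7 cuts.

33

Augment r0→r7: bottleneck 10, flow now 10.
Augment r0→r4→r7: bottleneck 6, flow now 16.
Augment r0→r6→r7: bottleneck 8, flow now 24.
Augment r0→r2→r3→r7: bottleneck 4, flow now 28.
Augment r0→r4→r6→r7: bottleneck 5, flow now 33.
No augmenting path remains; maximum flow = 33.
By max-flow min-cut, the minimum cut capacity equals the max flow.
In the residual graph, reachable from r0: {r0, r1, r2, r4, r5}.
Min-cut edges: r0→r6 (8), r0→r7 (10), r2→r3 (4), r4→r6 (5), r4→r7 (6); capacity 8 + 10 + 4 + 5 + 6 = 33.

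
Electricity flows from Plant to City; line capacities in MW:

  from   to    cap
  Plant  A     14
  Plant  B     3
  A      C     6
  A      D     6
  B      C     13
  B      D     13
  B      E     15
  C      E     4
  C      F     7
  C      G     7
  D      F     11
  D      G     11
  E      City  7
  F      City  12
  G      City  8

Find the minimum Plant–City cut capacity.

Augment Plant→B→E→City: bottleneck 3, flow now 3.
Augment Plant→A→C→E→City: bottleneck 4, flow now 7.
Augment Plant→A→C→F→City: bottleneck 2, flow now 9.
Augment Plant→A→D→F→City: bottleneck 6, flow now 15.
No augmenting path remains; maximum flow = 15.
By max-flow min-cut, the minimum cut capacity equals the max flow.
In the residual graph, reachable from Plant: {Plant, A}.
Min-cut edges: Plant→B (3), A→C (6), A→D (6); capacity 3 + 6 + 6 = 15.

15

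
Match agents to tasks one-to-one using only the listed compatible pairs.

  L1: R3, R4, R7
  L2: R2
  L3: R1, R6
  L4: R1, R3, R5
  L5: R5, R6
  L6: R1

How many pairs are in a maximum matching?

Unit-capacity flow: source→left, listed edges, right→sink; max matching = max flow.
Augmenting path L1→R3 (+1); matched 1.
Augmenting path L2→R2 (+1); matched 2.
Augmenting path L3→R1 (+1); matched 3.
Augmenting path L4→R5 (+1); matched 4.
Augmenting path L5→R6 (+1); matched 5.
Augmenting path L6→R1→L3→R6→L5→R5→L4→R3→L1→R4 (+1); matched 6.
No augmenting path remains; maximum matching = 6.
König certificate: {L1, L2, L3, L4, L5, L6} is a vertex cover of size 6 (every listed pair touches it), so no matching can be larger.

6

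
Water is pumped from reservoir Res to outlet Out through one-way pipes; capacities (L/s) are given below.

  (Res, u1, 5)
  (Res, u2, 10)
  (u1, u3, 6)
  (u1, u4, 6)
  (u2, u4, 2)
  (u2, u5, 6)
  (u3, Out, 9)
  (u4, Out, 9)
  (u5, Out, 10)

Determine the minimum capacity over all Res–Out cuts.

13

Augment Res→u1→u3→Out: bottleneck 5, flow now 5.
Augment Res→u2→u4→Out: bottleneck 2, flow now 7.
Augment Res→u2→u5→Out: bottleneck 6, flow now 13.
No augmenting path remains; maximum flow = 13.
By max-flow min-cut, the minimum cut capacity equals the max flow.
In the residual graph, reachable from Res: {Res, u2}.
Min-cut edges: Res→u1 (5), u2→u4 (2), u2→u5 (6); capacity 5 + 2 + 6 = 13.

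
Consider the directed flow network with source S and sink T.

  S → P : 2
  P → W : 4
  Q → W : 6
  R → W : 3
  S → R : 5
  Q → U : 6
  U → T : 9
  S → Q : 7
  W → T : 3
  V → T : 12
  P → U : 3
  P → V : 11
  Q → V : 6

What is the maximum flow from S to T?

12

Augment S→P→U→T: bottleneck 2, flow now 2.
Augment S→Q→U→T: bottleneck 6, flow now 8.
Augment S→Q→V→T: bottleneck 1, flow now 9.
Augment S→R→W→T: bottleneck 3, flow now 12.
No augmenting path remains; maximum flow = 12.
In the residual graph, reachable from S: {S, R}.
Min-cut edges: S→P (2), S→Q (7), R→W (3); capacity 2 + 7 + 3 = 12.
This cut is saturated, so no flow can exceed 12.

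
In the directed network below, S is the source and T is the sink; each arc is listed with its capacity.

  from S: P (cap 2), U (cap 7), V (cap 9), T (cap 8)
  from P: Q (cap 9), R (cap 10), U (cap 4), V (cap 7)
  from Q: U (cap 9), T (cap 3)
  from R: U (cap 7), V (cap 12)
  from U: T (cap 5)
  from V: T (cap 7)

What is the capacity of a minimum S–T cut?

22

Augment S→T: bottleneck 8, flow now 8.
Augment S→U→T: bottleneck 5, flow now 13.
Augment S→V→T: bottleneck 7, flow now 20.
Augment S→P→Q→T: bottleneck 2, flow now 22.
No augmenting path remains; maximum flow = 22.
By max-flow min-cut, the minimum cut capacity equals the max flow.
In the residual graph, reachable from S: {S, U, V}.
Min-cut edges: S→P (2), S→T (8), U→T (5), V→T (7); capacity 2 + 8 + 5 + 7 = 22.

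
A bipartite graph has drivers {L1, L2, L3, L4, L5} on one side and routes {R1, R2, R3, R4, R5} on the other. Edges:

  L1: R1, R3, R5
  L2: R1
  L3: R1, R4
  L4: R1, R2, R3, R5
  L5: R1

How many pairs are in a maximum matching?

4

Unit-capacity flow: source→left, listed edges, right→sink; max matching = max flow.
Augmenting path L1→R1 (+1); matched 1.
Augmenting path L3→R4 (+1); matched 2.
Augmenting path L4→R2 (+1); matched 3.
Augmenting path L2→R1→L1→R3 (+1); matched 4.
No augmenting path remains; maximum matching = 4.
König certificate: {L1, L3, L4, R1} is a vertex cover of size 4 (every listed pair touches it), so no matching can be larger.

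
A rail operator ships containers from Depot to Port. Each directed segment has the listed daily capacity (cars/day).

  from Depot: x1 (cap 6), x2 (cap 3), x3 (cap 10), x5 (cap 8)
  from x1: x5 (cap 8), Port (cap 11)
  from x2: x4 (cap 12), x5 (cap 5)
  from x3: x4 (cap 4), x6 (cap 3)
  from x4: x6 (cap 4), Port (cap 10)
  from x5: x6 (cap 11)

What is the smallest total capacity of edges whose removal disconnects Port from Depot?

13

Augment Depot→x1→Port: bottleneck 6, flow now 6.
Augment Depot→x2→x4→Port: bottleneck 3, flow now 9.
Augment Depot→x3→x4→Port: bottleneck 4, flow now 13.
No augmenting path remains; maximum flow = 13.
By max-flow min-cut, the minimum cut capacity equals the max flow.
In the residual graph, reachable from Depot: {Depot, x3, x5, x6}.
Min-cut edges: Depot→x1 (6), Depot→x2 (3), x3→x4 (4); capacity 6 + 3 + 4 = 13.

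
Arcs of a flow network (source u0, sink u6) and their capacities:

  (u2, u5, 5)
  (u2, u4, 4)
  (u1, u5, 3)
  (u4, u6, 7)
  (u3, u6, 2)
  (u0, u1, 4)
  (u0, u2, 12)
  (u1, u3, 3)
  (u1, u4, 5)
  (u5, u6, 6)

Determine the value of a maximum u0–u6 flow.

Augment u0→u1→u3→u6: bottleneck 2, flow now 2.
Augment u0→u1→u4→u6: bottleneck 2, flow now 4.
Augment u0→u2→u4→u6: bottleneck 4, flow now 8.
Augment u0→u2→u5→u6: bottleneck 5, flow now 13.
No augmenting path remains; maximum flow = 13.
In the residual graph, reachable from u0: {u0, u2}.
Min-cut edges: u0→u1 (4), u2→u4 (4), u2→u5 (5); capacity 4 + 4 + 5 = 13.
This cut is saturated, so no flow can exceed 13.

13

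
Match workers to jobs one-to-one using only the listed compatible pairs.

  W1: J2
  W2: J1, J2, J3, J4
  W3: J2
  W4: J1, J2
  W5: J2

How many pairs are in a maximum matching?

3

Unit-capacity flow: source→left, listed edges, right→sink; max matching = max flow.
Augmenting path W1→J2 (+1); matched 1.
Augmenting path W2→J1 (+1); matched 2.
Augmenting path W4→J1→W2→J3 (+1); matched 3.
No augmenting path remains; maximum matching = 3.
König certificate: {W2, W4, J2} is a vertex cover of size 3 (every listed pair touches it), so no matching can be larger.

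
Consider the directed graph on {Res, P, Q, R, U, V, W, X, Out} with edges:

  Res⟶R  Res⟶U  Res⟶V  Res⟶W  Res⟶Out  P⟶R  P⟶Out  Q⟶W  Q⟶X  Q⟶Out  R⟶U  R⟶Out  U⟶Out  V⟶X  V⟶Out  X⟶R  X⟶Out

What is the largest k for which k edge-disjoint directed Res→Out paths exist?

Assign every edge capacity 1; by Menger, the answer equals the max flow.
Path Res→Out (+1); total 1.
Path Res→R→Out (+1); total 2.
Path Res→U→Out (+1); total 3.
Path Res→V→Out (+1); total 4.
No residual Res→Out path; max flow = 4.
Certifying cut of size 4: {Res→Out, Res→R, Res→U, Res→V}.

4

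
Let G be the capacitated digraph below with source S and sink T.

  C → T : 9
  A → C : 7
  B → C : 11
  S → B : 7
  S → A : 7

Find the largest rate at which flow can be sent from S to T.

9

Augment S→A→C→T: bottleneck 7, flow now 7.
Augment S→B→C→T: bottleneck 2, flow now 9.
No augmenting path remains; maximum flow = 9.
In the residual graph, reachable from S: {S, A, B, C}.
Min-cut edges: C→T (9); capacity 9 = 9.
This cut is saturated, so no flow can exceed 9.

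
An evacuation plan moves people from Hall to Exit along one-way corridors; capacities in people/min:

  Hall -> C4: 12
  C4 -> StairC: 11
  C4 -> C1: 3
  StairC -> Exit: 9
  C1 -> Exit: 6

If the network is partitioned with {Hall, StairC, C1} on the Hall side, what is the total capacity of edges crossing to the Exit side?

Edges leaving {Hall, StairC, C1}: Hall→C4 (12), StairC→Exit (9), C1→Exit (6).
Cut capacity = 12 + 9 + 6 = 27.

27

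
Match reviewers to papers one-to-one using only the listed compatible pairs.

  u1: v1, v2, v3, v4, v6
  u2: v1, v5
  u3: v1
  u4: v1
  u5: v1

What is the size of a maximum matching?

Unit-capacity flow: source→left, listed edges, right→sink; max matching = max flow.
Augmenting path u1→v1 (+1); matched 1.
Augmenting path u2→v5 (+1); matched 2.
Augmenting path u3→v1→u1→v2 (+1); matched 3.
No augmenting path remains; maximum matching = 3.
König certificate: {u1, u2, v1} is a vertex cover of size 3 (every listed pair touches it), so no matching can be larger.

3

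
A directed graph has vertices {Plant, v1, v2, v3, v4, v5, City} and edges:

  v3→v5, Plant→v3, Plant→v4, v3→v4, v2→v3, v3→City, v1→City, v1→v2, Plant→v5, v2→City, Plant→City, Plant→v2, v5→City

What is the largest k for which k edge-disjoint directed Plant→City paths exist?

Assign every edge capacity 1; by Menger, the answer equals the max flow.
Path Plant→City (+1); total 1.
Path Plant→v2→City (+1); total 2.
Path Plant→v3→City (+1); total 3.
Path Plant→v5→City (+1); total 4.
No residual Plant→City path; max flow = 4.
Certifying cut of size 4: {Plant→City, Plant→v2, Plant→v3, Plant→v5}.

4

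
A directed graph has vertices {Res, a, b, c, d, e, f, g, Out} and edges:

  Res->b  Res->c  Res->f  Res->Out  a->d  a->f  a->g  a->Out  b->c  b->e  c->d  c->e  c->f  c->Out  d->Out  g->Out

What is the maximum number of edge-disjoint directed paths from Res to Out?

Assign every edge capacity 1; by Menger, the answer equals the max flow.
Path Res→Out (+1); total 1.
Path Res→c→Out (+1); total 2.
Path Res→b→c→d→Out (+1); total 3.
No residual Res→Out path; max flow = 3.
Certifying cut of size 3: {Res→Out, Res→b, Res→c}.

3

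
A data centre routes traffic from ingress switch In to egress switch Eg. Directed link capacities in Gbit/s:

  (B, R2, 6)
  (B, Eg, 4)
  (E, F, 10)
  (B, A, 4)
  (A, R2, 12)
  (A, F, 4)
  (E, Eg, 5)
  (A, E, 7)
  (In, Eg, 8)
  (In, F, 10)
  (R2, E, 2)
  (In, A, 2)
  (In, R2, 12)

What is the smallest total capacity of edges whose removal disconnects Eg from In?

12

Augment In→Eg: bottleneck 8, flow now 8.
Augment In→A→E→Eg: bottleneck 2, flow now 10.
Augment In→R2→E→Eg: bottleneck 2, flow now 12.
No augmenting path remains; maximum flow = 12.
By max-flow min-cut, the minimum cut capacity equals the max flow.
In the residual graph, reachable from In: {In, R2, F}.
Min-cut edges: In→A (2), In→Eg (8), R2→E (2); capacity 2 + 8 + 2 = 12.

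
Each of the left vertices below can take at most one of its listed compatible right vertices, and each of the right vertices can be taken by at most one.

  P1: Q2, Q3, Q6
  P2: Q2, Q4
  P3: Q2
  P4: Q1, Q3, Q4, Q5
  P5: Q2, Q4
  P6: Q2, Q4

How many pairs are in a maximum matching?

Unit-capacity flow: source→left, listed edges, right→sink; max matching = max flow.
Augmenting path P1→Q2 (+1); matched 1.
Augmenting path P2→Q4 (+1); matched 2.
Augmenting path P4→Q1 (+1); matched 3.
Augmenting path P3→Q2→P1→Q3 (+1); matched 4.
No augmenting path remains; maximum matching = 4.
König certificate: {P1, P4, Q2, Q4} is a vertex cover of size 4 (every listed pair touches it), so no matching can be larger.

4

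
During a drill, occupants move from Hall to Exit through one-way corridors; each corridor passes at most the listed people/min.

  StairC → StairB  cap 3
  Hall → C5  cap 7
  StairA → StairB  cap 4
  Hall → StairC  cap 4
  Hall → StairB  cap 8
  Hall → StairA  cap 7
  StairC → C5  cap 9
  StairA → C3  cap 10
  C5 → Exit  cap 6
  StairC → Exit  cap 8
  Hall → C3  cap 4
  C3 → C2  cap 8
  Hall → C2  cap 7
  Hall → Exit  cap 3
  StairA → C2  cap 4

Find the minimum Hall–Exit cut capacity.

13

Augment Hall→Exit: bottleneck 3, flow now 3.
Augment Hall→StairC→Exit: bottleneck 4, flow now 7.
Augment Hall→C5→Exit: bottleneck 6, flow now 13.
No augmenting path remains; maximum flow = 13.
By max-flow min-cut, the minimum cut capacity equals the max flow.
In the residual graph, reachable from Hall: {Hall, StairA, C3, StairB, C5, C2}.
Min-cut edges: Hall→StairC (4), Hall→Exit (3), C5→Exit (6); capacity 4 + 3 + 6 = 13.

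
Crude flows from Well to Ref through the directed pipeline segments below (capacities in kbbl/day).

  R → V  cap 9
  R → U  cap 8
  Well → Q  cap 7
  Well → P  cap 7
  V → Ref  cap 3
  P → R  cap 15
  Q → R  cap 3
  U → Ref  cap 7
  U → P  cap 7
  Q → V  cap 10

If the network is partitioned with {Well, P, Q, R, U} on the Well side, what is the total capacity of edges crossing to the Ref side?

26

Edges leaving {Well, P, Q, R, U}: Q→V (10), R→V (9), U→Ref (7).
Cut capacity = 10 + 9 + 7 = 26.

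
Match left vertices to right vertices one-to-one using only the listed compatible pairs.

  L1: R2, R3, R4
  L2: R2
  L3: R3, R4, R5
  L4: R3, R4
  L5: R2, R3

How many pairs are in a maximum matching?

Unit-capacity flow: source→left, listed edges, right→sink; max matching = max flow.
Augmenting path L1→R2 (+1); matched 1.
Augmenting path L3→R3 (+1); matched 2.
Augmenting path L4→R4 (+1); matched 3.
Augmenting path L5→R3→L3→R5 (+1); matched 4.
No augmenting path remains; maximum matching = 4.
König certificate: {L3, R2, R3, R4} is a vertex cover of size 4 (every listed pair touches it), so no matching can be larger.

4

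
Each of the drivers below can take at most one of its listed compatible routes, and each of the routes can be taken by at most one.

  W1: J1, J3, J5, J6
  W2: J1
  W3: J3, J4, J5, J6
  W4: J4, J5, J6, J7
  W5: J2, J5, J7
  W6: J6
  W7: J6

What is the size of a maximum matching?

6

Unit-capacity flow: source→left, listed edges, right→sink; max matching = max flow.
Augmenting path W1→J1 (+1); matched 1.
Augmenting path W3→J3 (+1); matched 2.
Augmenting path W4→J4 (+1); matched 3.
Augmenting path W5→J2 (+1); matched 4.
Augmenting path W6→J6 (+1); matched 5.
Augmenting path W2→J1→W1→J5 (+1); matched 6.
No augmenting path remains; maximum matching = 6.
König certificate: {W1, W2, W3, W4, W5, J6} is a vertex cover of size 6 (every listed pair touches it), so no matching can be larger.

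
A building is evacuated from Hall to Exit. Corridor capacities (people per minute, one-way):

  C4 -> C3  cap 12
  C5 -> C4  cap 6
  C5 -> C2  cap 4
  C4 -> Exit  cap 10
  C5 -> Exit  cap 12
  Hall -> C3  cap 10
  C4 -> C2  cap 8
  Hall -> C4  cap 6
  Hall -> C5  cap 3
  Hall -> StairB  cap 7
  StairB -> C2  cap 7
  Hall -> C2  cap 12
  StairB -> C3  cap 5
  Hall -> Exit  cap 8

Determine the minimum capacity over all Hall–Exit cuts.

Augment Hall→Exit: bottleneck 8, flow now 8.
Augment Hall→C5→Exit: bottleneck 3, flow now 11.
Augment Hall→C4→Exit: bottleneck 6, flow now 17.
No augmenting path remains; maximum flow = 17.
By max-flow min-cut, the minimum cut capacity equals the max flow.
In the residual graph, reachable from Hall: {Hall, StairB, C2, C3}.
Min-cut edges: Hall→C5 (3), Hall→C4 (6), Hall→Exit (8); capacity 3 + 6 + 8 = 17.

17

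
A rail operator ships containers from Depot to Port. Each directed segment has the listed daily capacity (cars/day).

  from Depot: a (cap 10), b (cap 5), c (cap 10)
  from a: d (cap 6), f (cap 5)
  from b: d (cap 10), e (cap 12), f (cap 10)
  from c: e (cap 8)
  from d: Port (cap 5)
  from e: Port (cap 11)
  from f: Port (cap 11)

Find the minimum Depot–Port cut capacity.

23

Augment Depot→a→d→Port: bottleneck 5, flow now 5.
Augment Depot→a→f→Port: bottleneck 5, flow now 10.
Augment Depot→b→e→Port: bottleneck 5, flow now 15.
Augment Depot→c→e→Port: bottleneck 6, flow now 21.
Augment Depot→c→e→b→f→Port: bottleneck 2, flow now 23. (uses reverse residual edge)
No augmenting path remains; maximum flow = 23.
By max-flow min-cut, the minimum cut capacity equals the max flow.
In the residual graph, reachable from Depot: {Depot, c}.
Min-cut edges: Depot→a (10), Depot→b (5), c→e (8); capacity 10 + 5 + 8 = 23.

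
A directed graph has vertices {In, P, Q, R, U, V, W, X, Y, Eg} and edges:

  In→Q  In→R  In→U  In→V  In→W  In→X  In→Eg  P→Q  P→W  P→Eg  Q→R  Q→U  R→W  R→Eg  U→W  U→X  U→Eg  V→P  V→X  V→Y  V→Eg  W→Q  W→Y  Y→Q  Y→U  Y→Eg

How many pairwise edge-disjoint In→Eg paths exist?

Assign every edge capacity 1; by Menger, the answer equals the max flow.
Path In→Eg (+1); total 1.
Path In→R→Eg (+1); total 2.
Path In→U→Eg (+1); total 3.
Path In→V→Eg (+1); total 4.
Path In→W→Y→Eg (+1); total 5.
No residual In→Eg path; max flow = 5.
Certifying cut of size 5: {In→Eg, In→V, R→Eg, U→Eg, W→Y}.

5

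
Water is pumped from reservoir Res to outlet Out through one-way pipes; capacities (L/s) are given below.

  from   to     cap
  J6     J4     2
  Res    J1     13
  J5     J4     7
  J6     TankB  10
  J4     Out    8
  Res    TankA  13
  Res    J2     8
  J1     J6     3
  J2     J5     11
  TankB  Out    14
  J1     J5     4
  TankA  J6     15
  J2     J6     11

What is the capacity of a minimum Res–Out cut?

Augment Res→J1→J6→TankB→Out: bottleneck 3, flow now 3.
Augment Res→J1→J5→J4→Out: bottleneck 4, flow now 7.
Augment Res→J2→J6→TankB→Out: bottleneck 7, flow now 14.
Augment Res→J2→J6→J4→Out: bottleneck 1, flow now 15.
Augment Res→TankA→J6→J4→Out: bottleneck 1, flow now 16.
Augment Res→TankA→J6→J2→J5→J4→Out: bottleneck 2, flow now 18. (uses reverse residual edge)
No augmenting path remains; maximum flow = 18.
By max-flow min-cut, the minimum cut capacity equals the max flow.
In the residual graph, reachable from Res: {Res, J1, J2, TankA, J6, J5, J4}.
Min-cut edges: J6→TankB (10), J4→Out (8); capacity 10 + 8 = 18.

18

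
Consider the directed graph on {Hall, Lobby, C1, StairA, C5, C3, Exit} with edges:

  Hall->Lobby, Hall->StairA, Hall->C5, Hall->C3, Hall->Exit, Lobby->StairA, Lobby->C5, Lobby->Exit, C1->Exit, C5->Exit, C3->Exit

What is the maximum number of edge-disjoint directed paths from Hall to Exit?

Assign every edge capacity 1; by Menger, the answer equals the max flow.
Path Hall→Exit (+1); total 1.
Path Hall→Lobby→Exit (+1); total 2.
Path Hall→C5→Exit (+1); total 3.
Path Hall→C3→Exit (+1); total 4.
No residual Hall→Exit path; max flow = 4.
Certifying cut of size 4: {Hall→C3, Hall→C5, Hall→Exit, Hall→Lobby}.

4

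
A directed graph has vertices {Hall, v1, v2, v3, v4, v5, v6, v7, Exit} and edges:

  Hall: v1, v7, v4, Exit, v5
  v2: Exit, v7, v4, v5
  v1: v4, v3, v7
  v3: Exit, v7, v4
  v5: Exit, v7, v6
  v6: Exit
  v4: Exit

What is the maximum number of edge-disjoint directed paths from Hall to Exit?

Assign every edge capacity 1; by Menger, the answer equals the max flow.
Path Hall→Exit (+1); total 1.
Path Hall→v4→Exit (+1); total 2.
Path Hall→v5→Exit (+1); total 3.
Path Hall→v1→v3→Exit (+1); total 4.
No residual Hall→Exit path; max flow = 4.
Certifying cut of size 4: {Hall→Exit, Hall→v1, Hall→v4, Hall→v5}.

4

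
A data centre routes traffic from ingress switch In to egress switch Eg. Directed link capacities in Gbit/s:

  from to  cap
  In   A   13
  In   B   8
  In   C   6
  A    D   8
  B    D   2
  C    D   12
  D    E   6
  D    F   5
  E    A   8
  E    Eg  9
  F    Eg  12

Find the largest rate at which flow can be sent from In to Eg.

11

Augment In→A→D→E→Eg: bottleneck 6, flow now 6.
Augment In→A→D→F→Eg: bottleneck 2, flow now 8.
Augment In→B→D→F→Eg: bottleneck 2, flow now 10.
Augment In→C→D→F→Eg: bottleneck 1, flow now 11.
No augmenting path remains; maximum flow = 11.
In the residual graph, reachable from In: {In, A, B, C, D}.
Min-cut edges: D→E (6), D→F (5); capacity 6 + 5 = 11.
This cut is saturated, so no flow can exceed 11.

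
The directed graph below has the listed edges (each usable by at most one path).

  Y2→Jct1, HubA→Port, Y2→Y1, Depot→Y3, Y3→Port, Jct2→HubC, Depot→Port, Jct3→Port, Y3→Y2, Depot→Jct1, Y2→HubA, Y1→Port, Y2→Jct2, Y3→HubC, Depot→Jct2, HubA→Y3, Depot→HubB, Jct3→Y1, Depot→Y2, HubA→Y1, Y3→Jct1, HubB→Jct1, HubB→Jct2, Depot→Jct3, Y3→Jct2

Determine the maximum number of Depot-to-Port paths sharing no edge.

Assign every edge capacity 1; by Menger, the answer equals the max flow.
Path Depot→Port (+1); total 1.
Path Depot→Jct3→Port (+1); total 2.
Path Depot→Y3→Port (+1); total 3.
Path Depot→Y2→HubA→Port (+1); total 4.
No residual Depot→Port path; max flow = 4.
Certifying cut of size 4: {Depot→Jct3, Depot→Port, Depot→Y2, Depot→Y3}.

4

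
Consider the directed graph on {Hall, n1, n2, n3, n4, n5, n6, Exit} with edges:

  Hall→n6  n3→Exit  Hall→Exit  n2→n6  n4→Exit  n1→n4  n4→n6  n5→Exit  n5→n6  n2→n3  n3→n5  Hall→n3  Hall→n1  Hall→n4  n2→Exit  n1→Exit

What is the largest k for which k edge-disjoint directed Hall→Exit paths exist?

Assign every edge capacity 1; by Menger, the answer equals the max flow.
Path Hall→Exit (+1); total 1.
Path Hall→n1→Exit (+1); total 2.
Path Hall→n3→Exit (+1); total 3.
Path Hall→n4→Exit (+1); total 4.
No residual Hall→Exit path; max flow = 4.
Certifying cut of size 4: {Hall→Exit, Hall→n1, Hall→n3, Hall→n4}.

4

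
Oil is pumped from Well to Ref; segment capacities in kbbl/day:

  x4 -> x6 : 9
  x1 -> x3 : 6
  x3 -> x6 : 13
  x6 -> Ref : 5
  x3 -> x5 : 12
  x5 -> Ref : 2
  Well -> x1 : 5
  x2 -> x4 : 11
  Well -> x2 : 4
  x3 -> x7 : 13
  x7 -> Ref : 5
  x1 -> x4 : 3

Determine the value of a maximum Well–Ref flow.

Augment Well→x1→x3→x5→Ref: bottleneck 2, flow now 2.
Augment Well→x1→x3→x6→Ref: bottleneck 3, flow now 5.
Augment Well→x2→x4→x6→Ref: bottleneck 2, flow now 7.
Augment Well→x2→x4→x6→x3→x7→Ref: bottleneck 2, flow now 9. (uses reverse residual edge)
No augmenting path remains; maximum flow = 9.
In the residual graph, reachable from Well: {Well}.
Min-cut edges: Well→x1 (5), Well→x2 (4); capacity 5 + 4 = 9.
This cut is saturated, so no flow can exceed 9.

9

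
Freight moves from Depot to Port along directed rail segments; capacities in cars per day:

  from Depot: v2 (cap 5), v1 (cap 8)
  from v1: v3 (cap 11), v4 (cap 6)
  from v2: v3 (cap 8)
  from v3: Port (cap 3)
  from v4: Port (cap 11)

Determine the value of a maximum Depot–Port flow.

9

Augment Depot→v1→v3→Port: bottleneck 3, flow now 3.
Augment Depot→v1→v4→Port: bottleneck 5, flow now 8.
Augment Depot→v2→v3→v1→v4→Port: bottleneck 1, flow now 9. (uses reverse residual edge)
No augmenting path remains; maximum flow = 9.
In the residual graph, reachable from Depot: {Depot, v1, v2, v3}.
Min-cut edges: v1→v4 (6), v3→Port (3); capacity 6 + 3 = 9.
This cut is saturated, so no flow can exceed 9.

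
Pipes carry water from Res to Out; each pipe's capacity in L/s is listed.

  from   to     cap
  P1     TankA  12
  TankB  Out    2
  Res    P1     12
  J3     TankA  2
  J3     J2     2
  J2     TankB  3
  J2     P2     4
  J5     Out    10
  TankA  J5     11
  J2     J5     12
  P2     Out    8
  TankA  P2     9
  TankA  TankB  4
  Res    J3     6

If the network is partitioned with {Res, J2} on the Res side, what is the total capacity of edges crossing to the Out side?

Edges leaving {Res, J2}: Res→P1 (12), Res→J3 (6), J2→TankB (3), J2→P2 (4), J2→J5 (12).
Cut capacity = 12 + 6 + 3 + 4 + 12 = 37.

37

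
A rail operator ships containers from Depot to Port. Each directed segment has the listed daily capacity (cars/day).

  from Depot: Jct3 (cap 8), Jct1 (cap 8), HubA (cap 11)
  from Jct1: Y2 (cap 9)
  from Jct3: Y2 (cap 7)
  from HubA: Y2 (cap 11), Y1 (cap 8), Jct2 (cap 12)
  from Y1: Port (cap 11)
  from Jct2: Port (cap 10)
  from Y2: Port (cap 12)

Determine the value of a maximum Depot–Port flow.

23

Augment Depot→Jct1→Y2→Port: bottleneck 8, flow now 8.
Augment Depot→Jct3→Y2→Port: bottleneck 4, flow now 12.
Augment Depot→HubA→Y1→Port: bottleneck 8, flow now 20.
Augment Depot→HubA→Jct2→Port: bottleneck 3, flow now 23.
No augmenting path remains; maximum flow = 23.
In the residual graph, reachable from Depot: {Depot, Jct1, Jct3, Y2}.
Min-cut edges: Depot→HubA (11), Y2→Port (12); capacity 11 + 12 = 23.
This cut is saturated, so no flow can exceed 23.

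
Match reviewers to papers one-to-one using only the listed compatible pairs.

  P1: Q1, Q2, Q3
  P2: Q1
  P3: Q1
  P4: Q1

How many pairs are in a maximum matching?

2

Unit-capacity flow: source→left, listed edges, right→sink; max matching = max flow.
Augmenting path P1→Q1 (+1); matched 1.
Augmenting path P2→Q1→P1→Q2 (+1); matched 2.
No augmenting path remains; maximum matching = 2.
König certificate: {P1, Q1} is a vertex cover of size 2 (every listed pair touches it), so no matching can be larger.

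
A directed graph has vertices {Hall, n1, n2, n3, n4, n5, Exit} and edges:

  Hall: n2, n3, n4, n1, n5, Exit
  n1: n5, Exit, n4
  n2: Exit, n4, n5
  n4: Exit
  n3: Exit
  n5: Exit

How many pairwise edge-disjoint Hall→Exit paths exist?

Assign every edge capacity 1; by Menger, the answer equals the max flow.
Path Hall→Exit (+1); total 1.
Path Hall→n1→Exit (+1); total 2.
Path Hall→n2→Exit (+1); total 3.
Path Hall→n3→Exit (+1); total 4.
Path Hall→n4→Exit (+1); total 5.
Path Hall→n5→Exit (+1); total 6.
No residual Hall→Exit path; max flow = 6.
Certifying cut of size 6: {Hall→Exit, Hall→n1, Hall→n2, Hall→n3, Hall→n4, Hall→n5}.

6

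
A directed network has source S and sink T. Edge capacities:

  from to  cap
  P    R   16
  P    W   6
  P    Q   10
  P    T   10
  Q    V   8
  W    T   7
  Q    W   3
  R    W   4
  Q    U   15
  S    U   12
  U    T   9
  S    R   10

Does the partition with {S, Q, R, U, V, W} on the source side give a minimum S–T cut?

No — its capacity is 16, but the minimum cut has capacity 13.

Given cut capacity: 9 + 7 = 16.
Augment S→U→T: bottleneck 9, flow now 9.
Augment S→R→W→T: bottleneck 4, flow now 13.
No augmenting path remains; maximum flow = 13.
In the residual graph, reachable from S: {S, R, U}.
Min-cut edges: R→W (4), U→T (9); capacity 4 + 9 = 13.
Cut capacity 16 exceeds the max flow 13, so it is not minimum.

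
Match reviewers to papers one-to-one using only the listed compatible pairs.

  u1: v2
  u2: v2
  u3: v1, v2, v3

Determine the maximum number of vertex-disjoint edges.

Unit-capacity flow: source→left, listed edges, right→sink; max matching = max flow.
Augmenting path u1→v2 (+1); matched 1.
Augmenting path u3→v1 (+1); matched 2.
No augmenting path remains; maximum matching = 2.
König certificate: {u3, v2} is a vertex cover of size 2 (every listed pair touches it), so no matching can be larger.

2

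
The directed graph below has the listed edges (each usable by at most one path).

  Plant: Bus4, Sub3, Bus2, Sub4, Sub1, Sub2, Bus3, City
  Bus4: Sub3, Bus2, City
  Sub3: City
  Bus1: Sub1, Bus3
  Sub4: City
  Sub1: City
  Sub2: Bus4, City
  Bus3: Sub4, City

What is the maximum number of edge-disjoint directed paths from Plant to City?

Assign every edge capacity 1; by Menger, the answer equals the max flow.
Path Plant→City (+1); total 1.
Path Plant→Bus4→City (+1); total 2.
Path Plant→Sub3→City (+1); total 3.
Path Plant→Sub4→City (+1); total 4.
Path Plant→Sub1→City (+1); total 5.
Path Plant→Sub2→City (+1); total 6.
Path Plant→Bus3→City (+1); total 7.
No residual Plant→City path; max flow = 7.
Certifying cut of size 7: {Plant→Bus3, Plant→Bus4, Plant→City, Plant→Sub1, Plant→Sub2, Plant→Sub3, Plant→Sub4}.

7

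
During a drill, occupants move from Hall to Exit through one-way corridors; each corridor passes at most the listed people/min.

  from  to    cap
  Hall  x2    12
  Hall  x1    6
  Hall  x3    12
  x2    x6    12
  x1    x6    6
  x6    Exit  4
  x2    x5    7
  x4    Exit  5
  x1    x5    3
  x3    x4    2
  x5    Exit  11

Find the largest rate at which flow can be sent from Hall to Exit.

16

Augment Hall→x1→x5→Exit: bottleneck 3, flow now 3.
Augment Hall→x1→x6→Exit: bottleneck 3, flow now 6.
Augment Hall→x2→x5→Exit: bottleneck 7, flow now 13.
Augment Hall→x2→x6→Exit: bottleneck 1, flow now 14.
Augment Hall→x3→x4→Exit: bottleneck 2, flow now 16.
No augmenting path remains; maximum flow = 16.
In the residual graph, reachable from Hall: {Hall, x1, x2, x3, x6}.
Min-cut edges: x1→x5 (3), x2→x5 (7), x3→x4 (2), x6→Exit (4); capacity 3 + 7 + 2 + 4 = 16.
This cut is saturated, so no flow can exceed 16.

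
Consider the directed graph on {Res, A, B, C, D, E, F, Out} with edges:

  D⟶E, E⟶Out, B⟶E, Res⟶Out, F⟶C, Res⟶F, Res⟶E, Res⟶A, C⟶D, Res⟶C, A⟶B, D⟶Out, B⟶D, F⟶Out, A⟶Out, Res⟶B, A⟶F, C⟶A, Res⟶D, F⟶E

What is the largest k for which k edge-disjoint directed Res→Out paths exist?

Assign every edge capacity 1; by Menger, the answer equals the max flow.
Path Res→Out (+1); total 1.
Path Res→A→Out (+1); total 2.
Path Res→D→Out (+1); total 3.
Path Res→E→Out (+1); total 4.
Path Res→F→Out (+1); total 5.
No residual Res→Out path; max flow = 5.
Certifying cut of size 5: {A→Out, D→Out, E→Out, F→Out, Res→Out}.

5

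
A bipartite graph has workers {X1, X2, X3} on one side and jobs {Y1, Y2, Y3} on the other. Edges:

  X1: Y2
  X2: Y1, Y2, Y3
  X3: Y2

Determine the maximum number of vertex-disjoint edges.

2

Unit-capacity flow: source→left, listed edges, right→sink; max matching = max flow.
Augmenting path X1→Y2 (+1); matched 1.
Augmenting path X2→Y1 (+1); matched 2.
No augmenting path remains; maximum matching = 2.
König certificate: {X2, Y2} is a vertex cover of size 2 (every listed pair touches it), so no matching can be larger.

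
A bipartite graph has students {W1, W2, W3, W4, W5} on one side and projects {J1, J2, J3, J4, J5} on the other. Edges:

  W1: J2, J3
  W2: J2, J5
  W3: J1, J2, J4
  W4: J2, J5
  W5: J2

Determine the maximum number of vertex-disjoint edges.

Unit-capacity flow: source→left, listed edges, right→sink; max matching = max flow.
Augmenting path W1→J2 (+1); matched 1.
Augmenting path W2→J5 (+1); matched 2.
Augmenting path W3→J1 (+1); matched 3.
Augmenting path W4→J2→W1→J3 (+1); matched 4.
No augmenting path remains; maximum matching = 4.
König certificate: {W1, W3, J2, J5} is a vertex cover of size 4 (every listed pair touches it), so no matching can be larger.

4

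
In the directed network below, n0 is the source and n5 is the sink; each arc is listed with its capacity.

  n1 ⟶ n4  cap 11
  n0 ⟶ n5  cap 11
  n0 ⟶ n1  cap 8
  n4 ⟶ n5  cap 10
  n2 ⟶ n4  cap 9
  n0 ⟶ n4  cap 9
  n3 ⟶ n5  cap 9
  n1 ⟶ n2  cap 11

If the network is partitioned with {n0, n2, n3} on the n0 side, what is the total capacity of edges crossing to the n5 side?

46

Edges leaving {n0, n2, n3}: n0→n1 (8), n0→n4 (9), n0→n5 (11), n2→n4 (9), n3→n5 (9).
Cut capacity = 8 + 9 + 11 + 9 + 9 = 46.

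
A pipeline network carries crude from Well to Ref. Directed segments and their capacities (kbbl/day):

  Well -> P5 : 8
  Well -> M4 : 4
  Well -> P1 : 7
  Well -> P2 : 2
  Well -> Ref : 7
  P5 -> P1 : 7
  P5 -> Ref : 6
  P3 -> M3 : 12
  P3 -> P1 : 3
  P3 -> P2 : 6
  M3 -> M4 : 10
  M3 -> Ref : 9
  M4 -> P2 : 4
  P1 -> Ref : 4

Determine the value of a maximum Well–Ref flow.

Augment Well→Ref: bottleneck 7, flow now 7.
Augment Well→P5→Ref: bottleneck 6, flow now 13.
Augment Well→P1→Ref: bottleneck 4, flow now 17.
No augmenting path remains; maximum flow = 17.
In the residual graph, reachable from Well: {Well, P5, M4, P1, P2}.
Min-cut edges: Well→Ref (7), P5→Ref (6), P1→Ref (4); capacity 7 + 6 + 4 = 17.
This cut is saturated, so no flow can exceed 17.

17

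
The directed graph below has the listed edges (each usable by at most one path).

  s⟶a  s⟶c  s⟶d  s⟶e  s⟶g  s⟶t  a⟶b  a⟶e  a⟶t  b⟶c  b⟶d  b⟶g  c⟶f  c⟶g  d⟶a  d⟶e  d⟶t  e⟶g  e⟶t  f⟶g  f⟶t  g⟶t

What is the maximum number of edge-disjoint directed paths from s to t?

Assign every edge capacity 1; by Menger, the answer equals the max flow.
Path s→t (+1); total 1.
Path s→a→t (+1); total 2.
Path s→d→t (+1); total 3.
Path s→e→t (+1); total 4.
Path s→g→t (+1); total 5.
Path s→c→f→t (+1); total 6.
No residual s→t path; max flow = 6.
Certifying cut of size 6: {s→a, s→c, s→d, s→e, s→g, s→t}.

6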